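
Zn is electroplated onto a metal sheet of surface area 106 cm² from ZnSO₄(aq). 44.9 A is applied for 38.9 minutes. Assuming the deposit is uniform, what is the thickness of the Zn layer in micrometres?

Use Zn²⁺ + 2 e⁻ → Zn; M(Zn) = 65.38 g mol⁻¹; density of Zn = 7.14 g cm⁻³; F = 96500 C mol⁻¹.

469 μm

Q = I·t = 44.90 × 2334.0 = 104800 C; n(e⁻) = 1.086 mol.
n(Zn) = n(e⁻)/2 = 0.5430 mol, so m = 0.5430 × 65.38 = 35.50 g.
Volume = m/ρ = 35.50 / 7.14 = 4.972 cm³.
Thickness = V/A = 4.972 / 106 = 0.0469 cm = 469 μm.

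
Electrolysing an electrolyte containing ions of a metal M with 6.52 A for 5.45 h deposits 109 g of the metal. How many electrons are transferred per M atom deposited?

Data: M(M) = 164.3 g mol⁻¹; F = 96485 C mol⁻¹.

2

Q = I·t = 6.520 A × 19620 s = 127900 C, so n(e⁻) = 127900/96485 = 1.326 mol.
n(M) deposited = 109 / 164.3 = 0.6634 mol.
Electrons per atom = n(e⁻)/n(M) = 1.326 / 0.6634 = 2.00 ≈ 2, so the ion is M²⁺.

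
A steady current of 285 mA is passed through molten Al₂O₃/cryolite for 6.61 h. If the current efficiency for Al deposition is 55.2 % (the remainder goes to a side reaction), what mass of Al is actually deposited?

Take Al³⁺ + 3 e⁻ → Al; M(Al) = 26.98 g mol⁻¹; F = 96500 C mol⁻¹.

Q = I·t = 0.2850 × 23796 = 6782 C.
n(e⁻) = 6782/96500 = 0.07028 mol; theoretically n(Al) = 0.07028/3 = 0.02343 mol, m_theo = 0.6320 g.
At 55.2 % efficiency, m_actual = 0.552 × 0.6320 = 0.349 g.

0.349 g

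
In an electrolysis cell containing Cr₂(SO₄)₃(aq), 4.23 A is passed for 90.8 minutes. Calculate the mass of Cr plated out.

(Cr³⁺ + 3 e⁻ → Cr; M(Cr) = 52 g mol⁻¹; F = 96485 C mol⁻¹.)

4.14 g

Q = I·t = 4.230 A × 5448.0 s = 23050 C.
n(e⁻) = Q/F = 23050 / 96485 = 0.2388 mol.
Cr³⁺ + 3 e⁻ → Cr, so n(Cr) = n(e⁻)/3 = 0.07962 mol.
m = n·M = 0.07962 × 52 = 4.14 g.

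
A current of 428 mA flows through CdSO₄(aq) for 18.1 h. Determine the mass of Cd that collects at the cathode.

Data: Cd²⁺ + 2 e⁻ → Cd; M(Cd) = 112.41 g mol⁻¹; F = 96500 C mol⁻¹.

16.2 g

Q = I·t = 0.4280 A × 65160 s = 27890 C.
n(e⁻) = Q/F = 27890 / 96500 = 0.2890 mol.
Cd²⁺ + 2 e⁻ → Cd, so n(Cd) = n(e⁻)/2 = 0.1445 mol.
m = n·M = 0.1445 × 112.41 = 16.2 g.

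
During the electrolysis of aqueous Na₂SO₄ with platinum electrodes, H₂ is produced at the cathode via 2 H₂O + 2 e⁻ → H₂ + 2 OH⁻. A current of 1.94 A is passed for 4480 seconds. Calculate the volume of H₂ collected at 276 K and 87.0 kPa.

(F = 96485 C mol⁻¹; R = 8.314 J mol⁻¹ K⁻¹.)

1.19 L

Q = I·t = 1.940 A × 4480.0 s = 8691 C.
n(e⁻) = Q/F = 8691 / 96485 = 0.09008 mol.
2 electrons are transferred per H₂ molecule, so n(H₂) = 0.09008 / 2 = 0.04504 mol.
V = nRT/P = (0.04504 × 8.314 × 276) / (87.0 × 10³ Pa) = 0.00119 m³ = 1.19 L.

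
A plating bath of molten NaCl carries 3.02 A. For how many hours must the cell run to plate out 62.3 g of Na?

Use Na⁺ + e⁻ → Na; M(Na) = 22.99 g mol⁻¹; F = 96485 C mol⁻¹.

24.0 h

n(Na) = m/M = 62.3 / 22.99 = 2.710 mol.
Each Na atom requires 1 electron, so n(e⁻) = 1 × 2.710 = 2.710 mol.
Q = n(e⁻)·F = 2.710 × 96485 = 261500 C.
t = Q/I = 261500 / 3.020 A = 86580 s = 24.0 h.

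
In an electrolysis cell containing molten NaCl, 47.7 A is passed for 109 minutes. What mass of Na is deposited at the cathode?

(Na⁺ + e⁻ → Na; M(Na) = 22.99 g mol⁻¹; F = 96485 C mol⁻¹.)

Q = I·t = 47.70 A × 6540.0 s = 312000 C.
n(e⁻) = Q/F = 312000 / 96485 = 3.233 mol.
Na⁺ + e⁻ → Na, so n(Na) = n(e⁻)/1 = 3.233 mol.
m = n·M = 3.233 × 22.99 = 74.3 g.

74.3 g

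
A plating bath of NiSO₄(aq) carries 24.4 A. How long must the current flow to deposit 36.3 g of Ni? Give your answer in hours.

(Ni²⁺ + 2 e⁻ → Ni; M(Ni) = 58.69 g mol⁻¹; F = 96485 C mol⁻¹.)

1.36 h

n(Ni) = m/M = 36.3 / 58.69 = 0.6185 mol.
Each Ni atom requires 2 electrons, so n(e⁻) = 2 × 0.6185 = 1.237 mol.
Q = n(e⁻)·F = 1.237 × 96485 = 119400 C.
t = Q/I = 119400 / 24.40 A = 4892 s = 1.36 h.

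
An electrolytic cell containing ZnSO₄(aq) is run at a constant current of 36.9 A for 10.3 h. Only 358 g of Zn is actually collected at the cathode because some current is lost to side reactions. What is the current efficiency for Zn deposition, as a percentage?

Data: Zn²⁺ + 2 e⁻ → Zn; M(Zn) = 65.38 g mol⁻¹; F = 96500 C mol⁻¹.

Q = I·t = 36.90 × 37080 = 1368000 C; n(e⁻) = 1368000/96500 = 14.18 mol.
Theoretical n(Zn) = n(e⁻)/2 = 7.089 mol, i.e. m_theo = 7.089 × 65.38 = 463.5 g.
Efficiency = m_actual / m_theo = 358 / 463.5 = 77.2 %.

77.2 %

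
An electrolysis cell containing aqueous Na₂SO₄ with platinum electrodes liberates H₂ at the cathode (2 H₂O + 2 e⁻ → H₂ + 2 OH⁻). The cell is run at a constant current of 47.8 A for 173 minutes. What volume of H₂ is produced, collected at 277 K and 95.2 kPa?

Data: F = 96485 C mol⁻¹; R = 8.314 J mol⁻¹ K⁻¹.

Q = I·t = 47.80 A × 10380 s = 496200 C.
n(e⁻) = Q/F = 496200 / 96485 = 5.142 mol.
2 electrons are transferred per H₂ molecule, so n(H₂) = 5.142 / 2 = 2.571 mol.
V = nRT/P = (2.571 × 8.314 × 277) / (95.2 × 10³ Pa) = 0.0622 m³ = 62.2 L.

62.2 L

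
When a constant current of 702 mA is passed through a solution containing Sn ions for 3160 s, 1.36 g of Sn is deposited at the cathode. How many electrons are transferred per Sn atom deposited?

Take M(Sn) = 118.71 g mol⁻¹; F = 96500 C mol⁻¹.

Q = I·t = 0.7020 A × 3160.0 s = 2218 C, so n(e⁻) = 2218/96500 = 0.02299 mol.
n(Sn) deposited = 1.36 / 118.71 = 0.01146 mol.
Electrons per atom = n(e⁻)/n(Sn) = 0.02299 / 0.01146 = 2.01 ≈ 2, so the ion is Sn²⁺.

2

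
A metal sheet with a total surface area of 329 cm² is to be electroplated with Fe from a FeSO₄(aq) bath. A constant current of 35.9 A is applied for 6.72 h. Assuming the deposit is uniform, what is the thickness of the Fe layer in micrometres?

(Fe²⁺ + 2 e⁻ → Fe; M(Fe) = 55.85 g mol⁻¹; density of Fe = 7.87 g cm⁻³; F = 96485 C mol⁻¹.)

971 μm

Q = I·t = 35.90 × 24192 = 868500 C; n(e⁻) = 9.001 mol.
n(Fe) = n(e⁻)/2 = 4.501 mol, so m = 4.501 × 55.85 = 251.4 g.
Volume = m/ρ = 251.4 / 7.87 = 31.94 cm³.
Thickness = V/A = 31.94 / 329 = 0.0971 cm = 971 μm.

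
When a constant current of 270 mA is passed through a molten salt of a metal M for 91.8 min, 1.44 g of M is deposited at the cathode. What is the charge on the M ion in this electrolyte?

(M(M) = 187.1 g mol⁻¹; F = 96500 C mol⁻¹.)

Q = I·t = 0.2700 A × 5508.0 s = 1487 C, so n(e⁻) = 1487/96500 = 0.01541 mol.
n(M) deposited = 1.44 / 187.1 = 0.007696 mol.
Electrons per atom = n(e⁻)/n(M) = 0.01541 / 0.007696 = 2.00 ≈ 2, so the ion is M²⁺.

+2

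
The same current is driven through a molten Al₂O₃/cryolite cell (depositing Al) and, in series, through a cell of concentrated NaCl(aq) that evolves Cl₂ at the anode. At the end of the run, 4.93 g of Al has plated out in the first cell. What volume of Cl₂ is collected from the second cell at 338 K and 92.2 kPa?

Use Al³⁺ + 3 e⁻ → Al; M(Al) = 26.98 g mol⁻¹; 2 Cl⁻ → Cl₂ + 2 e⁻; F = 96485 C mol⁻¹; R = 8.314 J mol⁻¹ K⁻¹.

8.35 L

n(Al) = 4.93 / 26.98 = 0.1827 mol, so n(e⁻) = 3 × 0.1827 = 0.5482 mol.
The cells are in series, so the same 0.5482 mol of electrons passes through the second cell.
2 Cl⁻ → Cl₂ + 2 e⁻ — 2 mol e⁻ per mol Cl₂, so n(Cl₂) = 0.5482/2 = 0.2741 mol.
V = nRT/P = (0.2741 × 8.314 × 338) / (92.2 × 10³) = 0.00835 m³ = 8.35 L.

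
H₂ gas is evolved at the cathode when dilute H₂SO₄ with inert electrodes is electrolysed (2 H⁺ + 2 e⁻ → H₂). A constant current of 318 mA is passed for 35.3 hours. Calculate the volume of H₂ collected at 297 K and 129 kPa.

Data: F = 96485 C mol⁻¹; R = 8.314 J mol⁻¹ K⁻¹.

Q = I·t = 0.3180 A × 127080 s = 40410 C.
n(e⁻) = Q/F = 40410 / 96485 = 0.4188 mol.
2 electrons are transferred per H₂ molecule, so n(H₂) = 0.4188 / 2 = 0.2094 mol.
V = nRT/P = (0.2094 × 8.314 × 297) / (129 × 10³ Pa) = 0.00401 m³ = 4.01 L.

4.01 L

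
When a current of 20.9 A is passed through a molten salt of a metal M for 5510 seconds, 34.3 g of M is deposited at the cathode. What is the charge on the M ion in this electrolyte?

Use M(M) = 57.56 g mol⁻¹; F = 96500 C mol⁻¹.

Q = I·t = 20.90 A × 5510.0 s = 115200 C, so n(e⁻) = 115200/96500 = 1.193 mol.
n(M) deposited = 34.3 / 57.56 = 0.5959 mol.
Electrons per atom = n(e⁻)/n(M) = 1.193 / 0.5959 = 2.00 ≈ 2, so the ion is M²⁺.

+2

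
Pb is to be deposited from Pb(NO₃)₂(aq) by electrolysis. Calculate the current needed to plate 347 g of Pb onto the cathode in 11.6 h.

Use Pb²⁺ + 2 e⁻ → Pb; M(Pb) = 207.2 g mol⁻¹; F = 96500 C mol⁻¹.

7.74 A

n(Pb) = 347 / 207.2 = 1.675 mol.
n(e⁻) = 2 × 1.675 = 3.349 mol.
Q = n(e⁻)·F = 3.349 × 96500 = 323200 C.
I = Q/t = 323200 / 41760 s = 7.74 A.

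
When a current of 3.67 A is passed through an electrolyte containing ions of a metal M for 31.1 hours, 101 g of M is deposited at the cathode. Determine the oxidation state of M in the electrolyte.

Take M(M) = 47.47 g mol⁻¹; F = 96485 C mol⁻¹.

+2

Q = I·t = 3.670 A × 111960 s = 410900 C, so n(e⁻) = 410900/96485 = 4.259 mol.
n(M) deposited = 101 / 47.47 = 2.128 mol.
Electrons per atom = n(e⁻)/n(M) = 4.259 / 2.128 = 2.00 ≈ 2, so the ion is M²⁺.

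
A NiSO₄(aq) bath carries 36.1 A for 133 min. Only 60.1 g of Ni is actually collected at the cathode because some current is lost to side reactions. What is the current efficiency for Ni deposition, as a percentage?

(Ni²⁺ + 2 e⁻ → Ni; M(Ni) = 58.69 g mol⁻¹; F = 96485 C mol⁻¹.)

Q = I·t = 36.10 × 7980.0 = 288100 C; n(e⁻) = 288100/96485 = 2.986 mol.
Theoretical n(Ni) = n(e⁻)/2 = 1.493 mol, i.e. m_theo = 1.493 × 58.69 = 87.62 g.
Efficiency = m_actual / m_theo = 60.1 / 87.62 = 68.6 %.

68.6 %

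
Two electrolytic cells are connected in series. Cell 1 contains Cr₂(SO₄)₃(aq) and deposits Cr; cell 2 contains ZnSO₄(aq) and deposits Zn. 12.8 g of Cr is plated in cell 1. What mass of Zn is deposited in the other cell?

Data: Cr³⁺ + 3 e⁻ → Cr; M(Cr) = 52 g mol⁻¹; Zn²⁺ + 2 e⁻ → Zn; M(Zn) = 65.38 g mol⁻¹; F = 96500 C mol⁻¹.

24.1 g

n(Cr) = 12.8 / 52 = 0.2462 mol.
Since Cr³⁺ + 3 e⁻ → Cr, n(e⁻) passed = 3 × 0.2462 = 0.7385 mol.
Cells in series carry the same charge, so the same 0.7385 mol of electrons passes through cell 2.
Zn²⁺ + 2 e⁻ → Zn, so n(Zn) = 0.7385 / 2 = 0.3692 mol.
m(Zn) = 0.3692 × 65.38 = 24.1 g.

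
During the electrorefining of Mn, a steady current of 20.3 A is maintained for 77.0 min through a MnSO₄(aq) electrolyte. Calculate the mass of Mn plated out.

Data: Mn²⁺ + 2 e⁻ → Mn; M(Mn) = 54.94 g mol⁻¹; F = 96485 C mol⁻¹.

26.7 g

Q = I·t = 20.30 A × 4620.0 s = 93790 C.
n(e⁻) = Q/F = 93790 / 96485 = 0.9720 mol.
Mn²⁺ + 2 e⁻ → Mn, so n(Mn) = n(e⁻)/2 = 0.4860 mol.
m = n·M = 0.4860 × 54.94 = 26.7 g.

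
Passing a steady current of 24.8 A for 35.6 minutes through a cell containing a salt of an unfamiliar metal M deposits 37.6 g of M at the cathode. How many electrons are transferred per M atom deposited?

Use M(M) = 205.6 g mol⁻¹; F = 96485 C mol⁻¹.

Q = I·t = 24.80 A × 2136.0 s = 52970 C, so n(e⁻) = 52970/96485 = 0.5490 mol.
n(M) deposited = 37.6 / 205.6 = 0.1829 mol.
Electrons per atom = n(e⁻)/n(M) = 0.5490 / 0.1829 = 3.00 ≈ 3, so the ion is M³⁺.

3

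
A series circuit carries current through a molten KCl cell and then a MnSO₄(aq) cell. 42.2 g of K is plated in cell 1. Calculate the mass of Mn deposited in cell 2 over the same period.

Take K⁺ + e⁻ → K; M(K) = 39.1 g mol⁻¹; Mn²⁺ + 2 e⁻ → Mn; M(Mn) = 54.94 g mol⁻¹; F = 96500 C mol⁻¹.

n(K) = 42.2 / 39.1 = 1.079 mol.
Since K⁺ + e⁻ → K, n(e⁻) passed = 1 × 1.079 = 1.079 mol.
Cells in series carry the same charge, so the same 1.079 mol of electrons passes through cell 2.
Mn²⁺ + 2 e⁻ → Mn, so n(Mn) = 1.079 / 2 = 0.5396 mol.
m(Mn) = 0.5396 × 54.94 = 29.6 g.

29.6 g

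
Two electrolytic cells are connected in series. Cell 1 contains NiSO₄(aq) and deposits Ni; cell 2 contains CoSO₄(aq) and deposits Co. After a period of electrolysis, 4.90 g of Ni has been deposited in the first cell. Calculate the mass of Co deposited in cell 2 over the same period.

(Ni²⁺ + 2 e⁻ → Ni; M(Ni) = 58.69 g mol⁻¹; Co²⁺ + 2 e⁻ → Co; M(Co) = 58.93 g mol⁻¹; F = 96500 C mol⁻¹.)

n(Ni) = 4.90 / 58.69 = 0.08349 mol.
Since Ni²⁺ + 2 e⁻ → Ni, n(e⁻) passed = 2 × 0.08349 = 0.1670 mol.
Cells in series carry the same charge, so the same 0.1670 mol of electrons passes through cell 2.
Co²⁺ + 2 e⁻ → Co, so n(Co) = 0.1670 / 2 = 0.08349 mol.
m(Co) = 0.08349 × 58.93 = 4.92 g.

4.92 g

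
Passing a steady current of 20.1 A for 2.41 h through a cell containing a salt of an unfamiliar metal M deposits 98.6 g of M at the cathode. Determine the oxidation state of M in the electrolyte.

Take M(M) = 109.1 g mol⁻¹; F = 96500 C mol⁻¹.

+2

Q = I·t = 20.10 A × 8676.0 s = 174400 C, so n(e⁻) = 174400/96500 = 1.807 mol.
n(M) deposited = 98.6 / 109.1 = 0.9038 mol.
Electrons per atom = n(e⁻)/n(M) = 1.807 / 0.9038 = 2.00 ≈ 2, so the ion is M²⁺.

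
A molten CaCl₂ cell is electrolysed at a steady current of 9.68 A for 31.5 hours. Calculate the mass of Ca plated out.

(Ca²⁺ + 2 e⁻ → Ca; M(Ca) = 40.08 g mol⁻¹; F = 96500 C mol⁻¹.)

Q = I·t = 9.680 A × 113400 s = 1098000 C.
n(e⁻) = Q/F = 1098000 / 96500 = 11.38 mol.
Ca²⁺ + 2 e⁻ → Ca, so n(Ca) = n(e⁻)/2 = 5.688 mol.
m = n·M = 5.688 × 40.08 = 228 g.

228 g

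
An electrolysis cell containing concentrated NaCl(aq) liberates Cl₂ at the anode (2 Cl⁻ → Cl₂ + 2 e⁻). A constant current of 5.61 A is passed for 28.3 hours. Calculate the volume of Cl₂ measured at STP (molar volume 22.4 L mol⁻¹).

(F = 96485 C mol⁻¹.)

Q = I·t = 5.610 A × 101880 s = 571500 C.
n(e⁻) = Q/F = 571500 / 96485 = 5.924 mol.
2 electrons are transferred per Cl₂ molecule, so n(Cl₂) = 5.924 / 2 = 2.962 mol.
V = n × V_m = 2.962 × 22.4 = 66.3 L.

66.3 L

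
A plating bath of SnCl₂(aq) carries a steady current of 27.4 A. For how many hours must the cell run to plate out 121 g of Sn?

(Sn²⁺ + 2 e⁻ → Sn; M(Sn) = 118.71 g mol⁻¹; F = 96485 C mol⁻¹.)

1.99 h

n(Sn) = m/M = 121 / 118.71 = 1.019 mol.
Each Sn atom requires 2 electrons, so n(e⁻) = 2 × 1.019 = 2.039 mol.
Q = n(e⁻)·F = 2.039 × 96485 = 196700 C.
t = Q/I = 196700 / 27.40 A = 7179 s = 1.99 h.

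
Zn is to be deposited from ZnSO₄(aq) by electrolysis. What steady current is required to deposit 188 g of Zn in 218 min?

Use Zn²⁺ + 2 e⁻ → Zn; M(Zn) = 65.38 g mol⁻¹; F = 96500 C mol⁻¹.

n(Zn) = 188 / 65.38 = 2.875 mol.
n(e⁻) = 2 × 2.875 = 5.751 mol.
Q = n(e⁻)·F = 5.751 × 96500 = 555000 C.
I = Q/t = 555000 / 13080 s = 42.4 A.

42.4 A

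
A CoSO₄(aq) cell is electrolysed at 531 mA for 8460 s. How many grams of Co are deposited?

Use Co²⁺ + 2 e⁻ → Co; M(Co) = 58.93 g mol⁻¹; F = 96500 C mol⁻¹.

1.37 g

Q = I·t = 0.5310 A × 8460.0 s = 4492 C.
n(e⁻) = Q/F = 4492 / 96500 = 0.04655 mol.
Co²⁺ + 2 e⁻ → Co, so n(Co) = n(e⁻)/2 = 0.02328 mol.
m = n·M = 0.02328 × 58.93 = 1.37 g.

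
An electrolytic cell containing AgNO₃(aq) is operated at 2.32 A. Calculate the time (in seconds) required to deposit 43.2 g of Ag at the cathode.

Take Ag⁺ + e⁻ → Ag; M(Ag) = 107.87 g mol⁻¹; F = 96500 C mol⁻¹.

16700 s

n(Ag) = m/M = 43.2 / 107.87 = 0.4005 mol.
Each Ag atom requires 1 electron, so n(e⁻) = 1 × 0.4005 = 0.4005 mol.
Q = n(e⁻)·F = 0.4005 × 96500 = 38650 C.
t = Q/I = 38650 / 2.320 A = 16660 s.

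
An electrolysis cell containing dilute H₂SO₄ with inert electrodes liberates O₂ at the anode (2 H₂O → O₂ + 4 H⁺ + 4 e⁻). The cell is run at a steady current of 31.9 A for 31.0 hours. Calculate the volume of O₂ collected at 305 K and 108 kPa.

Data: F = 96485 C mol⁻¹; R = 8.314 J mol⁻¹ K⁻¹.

Q = I·t = 31.90 A × 111600 s = 3560000 C.
n(e⁻) = Q/F = 3560000 / 96485 = 36.90 mol.
4 electrons are transferred per O₂ molecule, so n(O₂) = 36.90 / 4 = 9.224 mol.
V = nRT/P = (9.224 × 8.314 × 305) / (108 × 10³ Pa) = 0.217 m³ = 217 L.

217 L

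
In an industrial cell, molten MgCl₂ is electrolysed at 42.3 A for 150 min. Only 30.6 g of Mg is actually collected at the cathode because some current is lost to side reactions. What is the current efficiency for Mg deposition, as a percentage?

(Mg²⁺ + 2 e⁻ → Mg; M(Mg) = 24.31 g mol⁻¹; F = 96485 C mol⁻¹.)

63.8 %

Q = I·t = 42.30 × 9000.0 = 380700 C; n(e⁻) = 380700/96485 = 3.946 mol.
Theoretical n(Mg) = n(e⁻)/2 = 1.973 mol, i.e. m_theo = 1.973 × 24.31 = 47.96 g.
Efficiency = m_actual / m_theo = 30.6 / 47.96 = 63.8 %.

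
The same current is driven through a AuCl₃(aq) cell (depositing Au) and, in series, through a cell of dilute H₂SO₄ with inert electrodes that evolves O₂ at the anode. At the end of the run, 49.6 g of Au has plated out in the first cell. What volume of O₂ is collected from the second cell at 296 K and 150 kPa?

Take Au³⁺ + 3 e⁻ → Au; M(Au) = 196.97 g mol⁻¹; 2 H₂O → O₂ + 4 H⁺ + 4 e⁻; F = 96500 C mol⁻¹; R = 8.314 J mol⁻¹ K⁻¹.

n(Au) = 49.6 / 196.97 = 0.2518 mol, so n(e⁻) = 3 × 0.2518 = 0.7554 mol.
The cells are in series, so the same 0.7554 mol of electrons passes through the second cell.
2 H₂O → O₂ + 4 H⁺ + 4 e⁻ — 4 mol e⁻ per mol O₂, so n(O₂) = 0.7554/4 = 0.1889 mol.
V = nRT/P = (0.1889 × 8.314 × 296) / (150 × 10³) = 0.00310 m³ = 3.10 L.

3.10 L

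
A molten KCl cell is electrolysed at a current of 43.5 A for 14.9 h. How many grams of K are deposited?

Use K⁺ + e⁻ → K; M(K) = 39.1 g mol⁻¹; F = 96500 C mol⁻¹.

Q = I·t = 43.50 A × 53640 s = 2333000 C.
n(e⁻) = Q/F = 2333000 / 96500 = 24.18 mol.
K⁺ + e⁻ → K, so n(K) = n(e⁻)/1 = 24.18 mol.
m = n·M = 24.18 × 39.1 = 945 g.

945 g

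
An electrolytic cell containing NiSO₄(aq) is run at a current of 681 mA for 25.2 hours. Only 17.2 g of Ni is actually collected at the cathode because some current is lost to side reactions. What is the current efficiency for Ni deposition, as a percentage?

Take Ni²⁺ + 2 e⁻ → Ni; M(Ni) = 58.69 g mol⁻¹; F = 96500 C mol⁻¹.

91.6 %

Q = I·t = 0.6810 × 90720 = 61780 C; n(e⁻) = 61780/96500 = 0.6402 mol.
Theoretical n(Ni) = n(e⁻)/2 = 0.3201 mol, i.e. m_theo = 0.3201 × 58.69 = 18.79 g.
Efficiency = m_actual / m_theo = 17.2 / 18.79 = 91.6 %.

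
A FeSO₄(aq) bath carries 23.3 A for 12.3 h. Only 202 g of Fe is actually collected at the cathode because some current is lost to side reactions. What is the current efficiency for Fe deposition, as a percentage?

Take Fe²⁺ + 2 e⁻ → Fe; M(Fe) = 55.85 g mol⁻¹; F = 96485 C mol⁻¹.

67.6 %

Q = I·t = 23.30 × 44280 = 1032000 C; n(e⁻) = 1032000/96485 = 10.69 mol.
Theoretical n(Fe) = n(e⁻)/2 = 5.347 mol, i.e. m_theo = 5.347 × 55.85 = 298.6 g.
Efficiency = m_actual / m_theo = 202 / 298.6 = 67.6 %.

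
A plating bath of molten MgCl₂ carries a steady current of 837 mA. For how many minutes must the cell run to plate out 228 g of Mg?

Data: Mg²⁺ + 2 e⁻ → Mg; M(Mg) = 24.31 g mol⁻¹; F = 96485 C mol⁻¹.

36000 min

n(Mg) = m/M = 228 / 24.31 = 9.379 mol.
Each Mg atom requires 2 electrons, so n(e⁻) = 2 × 9.379 = 18.76 mol.
Q = n(e⁻)·F = 18.76 × 96485 = 1810000 C.
t = Q/I = 1810000 / 0.8370 A = 2162000 s = 36000 min.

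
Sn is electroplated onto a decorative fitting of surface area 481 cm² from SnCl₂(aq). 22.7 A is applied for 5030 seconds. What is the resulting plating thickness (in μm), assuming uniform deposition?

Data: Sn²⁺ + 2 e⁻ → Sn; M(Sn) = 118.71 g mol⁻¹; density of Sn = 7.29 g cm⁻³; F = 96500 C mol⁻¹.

Q = I·t = 22.70 × 5030.0 = 114200 C; n(e⁻) = 1.183 mol.
n(Sn) = n(e⁻)/2 = 0.5916 mol, so m = 0.5916 × 118.71 = 70.23 g.
Volume = m/ρ = 70.23 / 7.29 = 9.634 cm³.
Thickness = V/A = 9.634 / 481 = 0.0200 cm = 200 μm.

200 μm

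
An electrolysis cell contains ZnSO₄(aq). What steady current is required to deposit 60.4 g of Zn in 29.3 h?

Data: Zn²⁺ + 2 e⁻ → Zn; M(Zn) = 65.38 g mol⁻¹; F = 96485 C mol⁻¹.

n(Zn) = 60.4 / 65.38 = 0.9238 mol.
n(e⁻) = 2 × 0.9238 = 1.848 mol.
Q = n(e⁻)·F = 1.848 × 96485 = 178300 C.
I = Q/t = 178300 / 105480 s = 1.69 A.

1.69 A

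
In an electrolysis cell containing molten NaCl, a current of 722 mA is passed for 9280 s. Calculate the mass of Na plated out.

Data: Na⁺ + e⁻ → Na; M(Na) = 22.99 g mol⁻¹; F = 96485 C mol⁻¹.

1.60 g

Q = I·t = 0.7220 A × 9280.0 s = 6700 C.
n(e⁻) = Q/F = 6700 / 96485 = 0.06944 mol.
Na⁺ + e⁻ → Na, so n(Na) = n(e⁻)/1 = 0.06944 mol.
m = n·M = 0.06944 × 22.99 = 1.60 g.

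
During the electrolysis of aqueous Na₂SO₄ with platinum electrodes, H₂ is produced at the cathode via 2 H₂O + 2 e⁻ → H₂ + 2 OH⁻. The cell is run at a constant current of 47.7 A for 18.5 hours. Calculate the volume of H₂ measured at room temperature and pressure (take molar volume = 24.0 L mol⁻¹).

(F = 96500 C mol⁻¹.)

395 L

Q = I·t = 47.70 A × 66600 s = 3177000 C.
n(e⁻) = Q/F = 3177000 / 96500 = 32.92 mol.
2 electrons are transferred per H₂ molecule, so n(H₂) = 32.92 / 2 = 16.46 mol.
V = n × V_m = 16.46 × 24.0 = 395 L.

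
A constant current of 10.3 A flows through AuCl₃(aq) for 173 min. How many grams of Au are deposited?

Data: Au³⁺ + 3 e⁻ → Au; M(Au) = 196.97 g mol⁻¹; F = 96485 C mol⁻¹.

Q = I·t = 10.30 A × 10380 s = 106900 C.
n(e⁻) = Q/F = 106900 / 96485 = 1.108 mol.
Au³⁺ + 3 e⁻ → Au, so n(Au) = n(e⁻)/3 = 0.3694 mol.
m = n·M = 0.3694 × 196.97 = 72.8 g.

72.8 g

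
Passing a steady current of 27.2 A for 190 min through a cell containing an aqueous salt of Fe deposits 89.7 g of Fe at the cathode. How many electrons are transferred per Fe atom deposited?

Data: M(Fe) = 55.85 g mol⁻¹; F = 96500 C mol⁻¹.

Q = I·t = 27.20 A × 11400 s = 310100 C, so n(e⁻) = 310100/96500 = 3.213 mol.
n(Fe) deposited = 89.7 / 55.85 = 1.606 mol.
Electrons per atom = n(e⁻)/n(Fe) = 3.213 / 1.606 = 2.00 ≈ 2, so the ion is Fe²⁺.

2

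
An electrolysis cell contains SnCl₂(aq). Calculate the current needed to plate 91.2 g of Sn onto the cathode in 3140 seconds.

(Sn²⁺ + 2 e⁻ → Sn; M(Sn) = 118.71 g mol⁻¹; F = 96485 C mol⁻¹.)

47.2 A

n(Sn) = 91.2 / 118.71 = 0.7683 mol.
n(e⁻) = 2 × 0.7683 = 1.537 mol.
Q = n(e⁻)·F = 1.537 × 96485 = 148300 C.
I = Q/t = 148300 / 3140.0 s = 47.2 A.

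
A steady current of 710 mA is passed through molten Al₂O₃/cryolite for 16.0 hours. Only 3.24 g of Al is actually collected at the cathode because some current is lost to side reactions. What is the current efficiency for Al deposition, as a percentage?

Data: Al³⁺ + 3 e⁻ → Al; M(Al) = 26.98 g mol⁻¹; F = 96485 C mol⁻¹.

85.0 %

Q = I·t = 0.7100 × 57600 = 40900 C; n(e⁻) = 40900/96485 = 0.4239 mol.
Theoretical n(Al) = n(e⁻)/3 = 0.1413 mol, i.e. m_theo = 0.1413 × 26.98 = 3.812 g.
Efficiency = m_actual / m_theo = 3.24 / 3.812 = 85.0 %.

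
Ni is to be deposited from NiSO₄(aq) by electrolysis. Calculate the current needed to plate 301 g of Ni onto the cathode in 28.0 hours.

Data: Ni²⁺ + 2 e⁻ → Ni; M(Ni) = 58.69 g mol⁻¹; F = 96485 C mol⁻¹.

9.82 A

n(Ni) = 301 / 58.69 = 5.129 mol.
n(e⁻) = 2 × 5.129 = 10.26 mol.
Q = n(e⁻)·F = 10.26 × 96485 = 989700 C.
I = Q/t = 989700 / 100800 s = 9.82 A.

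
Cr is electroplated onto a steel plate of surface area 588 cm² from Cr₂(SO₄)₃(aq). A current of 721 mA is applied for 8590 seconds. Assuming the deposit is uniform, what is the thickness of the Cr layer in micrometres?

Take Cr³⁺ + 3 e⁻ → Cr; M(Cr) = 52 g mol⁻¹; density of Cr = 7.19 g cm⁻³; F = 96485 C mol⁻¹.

2.63 μm

Q = I·t = 0.7210 × 8590.0 = 6193 C; n(e⁻) = 0.06419 mol.
n(Cr) = n(e⁻)/3 = 0.02140 mol, so m = 0.02140 × 52 = 1.113 g.
Volume = m/ρ = 1.113 / 7.19 = 0.1547 cm³.
Thickness = V/A = 0.1547 / 588 = 2.63 × 10⁻⁴ cm = 2.63 μm.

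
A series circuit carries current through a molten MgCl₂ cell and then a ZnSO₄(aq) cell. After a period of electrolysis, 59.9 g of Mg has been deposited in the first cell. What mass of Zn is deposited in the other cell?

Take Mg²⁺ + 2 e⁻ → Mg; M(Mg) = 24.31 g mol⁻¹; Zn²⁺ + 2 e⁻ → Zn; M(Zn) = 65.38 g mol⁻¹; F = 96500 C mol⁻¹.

161 g

n(Mg) = 59.9 / 24.31 = 2.464 mol.
Since Mg²⁺ + 2 e⁻ → Mg, n(e⁻) passed = 2 × 2.464 = 4.928 mol.
Cells in series carry the same charge, so the same 4.928 mol of electrons passes through cell 2.
Zn²⁺ + 2 e⁻ → Zn, so n(Zn) = 4.928 / 2 = 2.464 mol.
m(Zn) = 2.464 × 65.38 = 161 g.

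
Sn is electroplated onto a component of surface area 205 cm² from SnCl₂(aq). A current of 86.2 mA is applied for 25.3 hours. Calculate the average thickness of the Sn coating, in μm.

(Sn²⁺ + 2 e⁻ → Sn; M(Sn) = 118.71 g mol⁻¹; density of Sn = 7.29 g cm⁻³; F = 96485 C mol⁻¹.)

Q = I·t = 0.08620 × 91080 = 7851 C; n(e⁻) = 0.08137 mol.
n(Sn) = n(e⁻)/2 = 0.04069 mol, so m = 0.04069 × 118.71 = 4.830 g.
Volume = m/ρ = 4.830 / 7.29 = 0.6625 cm³.
Thickness = V/A = 0.6625 / 205 = 0.00323 cm = 32.3 μm.

32.3 μm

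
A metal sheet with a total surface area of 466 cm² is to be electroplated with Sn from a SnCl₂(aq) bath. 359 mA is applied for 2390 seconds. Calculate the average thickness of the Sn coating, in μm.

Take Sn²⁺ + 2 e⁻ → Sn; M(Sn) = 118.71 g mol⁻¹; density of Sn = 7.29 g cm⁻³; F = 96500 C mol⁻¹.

1.55 μm

Q = I·t = 0.3590 × 2390.0 = 858.0 C; n(e⁻) = 0.008891 mol.
n(Sn) = n(e⁻)/2 = 0.004446 mol, so m = 0.004446 × 118.71 = 0.5277 g.
Volume = m/ρ = 0.5277 / 7.29 = 0.07239 cm³.
Thickness = V/A = 0.07239 / 466 = 1.55 × 10⁻⁴ cm = 1.55 μm.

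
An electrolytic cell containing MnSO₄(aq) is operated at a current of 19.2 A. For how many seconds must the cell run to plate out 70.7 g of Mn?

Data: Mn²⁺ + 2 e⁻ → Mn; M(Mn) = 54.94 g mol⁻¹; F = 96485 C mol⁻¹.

12900 s

n(Mn) = m/M = 70.7 / 54.94 = 1.287 mol.
Each Mn atom requires 2 electrons, so n(e⁻) = 2 × 1.287 = 2.574 mol.
Q = n(e⁻)·F = 2.574 × 96485 = 248300 C.
t = Q/I = 248300 / 19.20 A = 12930 s.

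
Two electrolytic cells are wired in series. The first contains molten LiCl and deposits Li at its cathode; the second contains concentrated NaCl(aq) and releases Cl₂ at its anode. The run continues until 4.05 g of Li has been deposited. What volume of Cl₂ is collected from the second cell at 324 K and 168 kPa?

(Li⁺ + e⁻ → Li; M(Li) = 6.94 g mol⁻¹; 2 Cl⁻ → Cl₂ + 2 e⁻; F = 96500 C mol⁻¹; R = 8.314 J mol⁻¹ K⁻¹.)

4.68 L

n(Li) = 4.05 / 6.94 = 0.5836 mol, so n(e⁻) = 1 × 0.5836 = 0.5836 mol.
The cells are in series, so the same 0.5836 mol of electrons passes through the second cell.
2 Cl⁻ → Cl₂ + 2 e⁻ — 2 mol e⁻ per mol Cl₂, so n(Cl₂) = 0.5836/2 = 0.2918 mol.
V = nRT/P = (0.2918 × 8.314 × 324) / (168 × 10³) = 0.00468 m³ = 4.68 L.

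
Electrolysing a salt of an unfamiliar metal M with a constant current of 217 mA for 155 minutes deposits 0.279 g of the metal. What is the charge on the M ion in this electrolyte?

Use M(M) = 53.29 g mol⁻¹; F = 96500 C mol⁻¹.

+4

Q = I·t = 0.2170 A × 9300.0 s = 2018 C, so n(e⁻) = 2018/96500 = 0.02091 mol.
n(M) deposited = 0.279 / 53.29 = 0.005236 mol.
Electrons per atom = n(e⁻)/n(M) = 0.02091 / 0.005236 = 3.99 ≈ 4, so the ion is M⁴⁺.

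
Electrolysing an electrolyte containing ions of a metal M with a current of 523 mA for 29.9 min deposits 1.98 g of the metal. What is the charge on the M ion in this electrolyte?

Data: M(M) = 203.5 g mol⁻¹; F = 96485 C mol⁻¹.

Q = I·t = 0.5230 A × 1794.0 s = 938.3 C, so n(e⁻) = 938.3/96485 = 0.009724 mol.
n(M) deposited = 1.98 / 203.5 = 0.009730 mol.
Electrons per atom = n(e⁻)/n(M) = 0.009724 / 0.009730 = 0.999 ≈ 1, so the ion is M⁺.

+1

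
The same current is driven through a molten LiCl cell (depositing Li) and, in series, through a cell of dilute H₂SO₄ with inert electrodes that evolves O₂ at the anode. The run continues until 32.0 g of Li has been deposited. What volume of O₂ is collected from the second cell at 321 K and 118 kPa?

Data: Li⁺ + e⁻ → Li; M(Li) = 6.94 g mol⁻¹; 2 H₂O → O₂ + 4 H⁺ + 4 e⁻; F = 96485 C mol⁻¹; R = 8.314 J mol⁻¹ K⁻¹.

n(Li) = 32.0 / 6.94 = 4.611 mol, so n(e⁻) = 1 × 4.611 = 4.611 mol.
The cells are in series, so the same 4.611 mol of electrons passes through the second cell.
2 H₂O → O₂ + 4 H⁺ + 4 e⁻ — 4 mol e⁻ per mol O₂, so n(O₂) = 4.611/4 = 1.153 mol.
V = nRT/P = (1.153 × 8.314 × 321) / (118 × 10³) = 0.0261 m³ = 26.1 L.

26.1 L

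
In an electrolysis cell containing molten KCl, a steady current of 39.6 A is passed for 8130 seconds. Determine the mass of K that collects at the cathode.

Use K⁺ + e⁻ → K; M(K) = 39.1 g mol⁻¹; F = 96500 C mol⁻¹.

130 g

Q = I·t = 39.60 A × 8130.0 s = 321900 C.
n(e⁻) = Q/F = 321900 / 96500 = 3.336 mol.
K⁺ + e⁻ → K, so n(K) = n(e⁻)/1 = 3.336 mol.
m = n·M = 3.336 × 39.1 = 130 g.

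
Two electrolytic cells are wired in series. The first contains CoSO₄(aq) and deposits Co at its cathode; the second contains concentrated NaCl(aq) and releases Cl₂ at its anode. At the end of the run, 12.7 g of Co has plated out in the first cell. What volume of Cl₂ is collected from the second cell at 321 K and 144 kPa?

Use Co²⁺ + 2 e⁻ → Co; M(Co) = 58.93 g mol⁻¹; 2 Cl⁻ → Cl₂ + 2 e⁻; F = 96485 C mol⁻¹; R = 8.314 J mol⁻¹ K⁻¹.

n(Co) = 12.7 / 58.93 = 0.2155 mol, so n(e⁻) = 2 × 0.2155 = 0.4310 mol.
The cells are in series, so the same 0.4310 mol of electrons passes through the second cell.
2 Cl⁻ → Cl₂ + 2 e⁻ — 2 mol e⁻ per mol Cl₂, so n(Cl₂) = 0.4310/2 = 0.2155 mol.
V = nRT/P = (0.2155 × 8.314 × 321) / (144 × 10³) = 0.00399 m³ = 3.99 L.

3.99 L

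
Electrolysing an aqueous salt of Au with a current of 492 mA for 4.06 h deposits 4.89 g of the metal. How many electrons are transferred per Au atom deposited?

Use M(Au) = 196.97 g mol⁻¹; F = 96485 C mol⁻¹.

Q = I·t = 0.4920 A × 14616 s = 7191 C, so n(e⁻) = 7191/96485 = 0.07453 mol.
n(Au) deposited = 4.89 / 196.97 = 0.02483 mol.
Electrons per atom = n(e⁻)/n(Au) = 0.07453 / 0.02483 = 3.00 ≈ 3, so the ion is Au³⁺.

3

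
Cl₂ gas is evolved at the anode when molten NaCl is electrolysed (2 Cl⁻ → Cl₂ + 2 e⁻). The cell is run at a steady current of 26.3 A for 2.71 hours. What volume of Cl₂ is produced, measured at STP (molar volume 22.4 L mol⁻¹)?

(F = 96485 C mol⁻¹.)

Q = I·t = 26.30 A × 9756.0 s = 256600 C.
n(e⁻) = Q/F = 256600 / 96485 = 2.659 mol.
2 electrons are transferred per Cl₂ molecule, so n(Cl₂) = 2.659 / 2 = 1.330 mol.
V = n × V_m = 1.330 × 22.4 = 29.8 L.

29.8 L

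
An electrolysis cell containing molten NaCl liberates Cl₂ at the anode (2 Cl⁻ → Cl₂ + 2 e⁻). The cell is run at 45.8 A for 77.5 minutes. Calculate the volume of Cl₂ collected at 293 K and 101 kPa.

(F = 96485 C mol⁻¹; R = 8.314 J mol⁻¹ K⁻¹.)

Q = I·t = 45.80 A × 4650.0 s = 213000 C.
n(e⁻) = Q/F = 213000 / 96485 = 2.207 mol.
2 electrons are transferred per Cl₂ molecule, so n(Cl₂) = 2.207 / 2 = 1.104 mol.
V = nRT/P = (1.104 × 8.314 × 293) / (101 × 10³ Pa) = 0.0266 m³ = 26.6 L.

26.6 L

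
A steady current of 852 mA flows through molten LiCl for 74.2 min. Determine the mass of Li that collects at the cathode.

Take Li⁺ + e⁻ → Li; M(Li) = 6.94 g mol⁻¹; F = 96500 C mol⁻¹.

Q = I·t = 0.8520 A × 4452.0 s = 3793 C.
n(e⁻) = Q/F = 3793 / 96500 = 0.03931 mol.
Li⁺ + e⁻ → Li, so n(Li) = n(e⁻)/1 = 0.03931 mol.
m = n·M = 0.03931 × 6.94 = 0.273 g.

0.273 g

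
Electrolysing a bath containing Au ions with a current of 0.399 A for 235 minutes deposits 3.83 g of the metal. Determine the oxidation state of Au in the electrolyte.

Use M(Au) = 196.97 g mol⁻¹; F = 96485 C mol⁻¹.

+3

Q = I·t = 0.3990 A × 14100 s = 5626 C, so n(e⁻) = 5626/96485 = 0.05831 mol.
n(Au) deposited = 3.83 / 196.97 = 0.01944 mol.
Electrons per atom = n(e⁻)/n(Au) = 0.05831 / 0.01944 = 3.00 ≈ 3, so the ion is Au³⁺.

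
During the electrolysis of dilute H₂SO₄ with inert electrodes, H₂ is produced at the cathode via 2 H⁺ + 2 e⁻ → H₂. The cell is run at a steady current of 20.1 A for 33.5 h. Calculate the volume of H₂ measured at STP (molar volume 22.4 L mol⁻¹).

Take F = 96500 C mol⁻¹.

281 L

Q = I·t = 20.10 A × 120600 s = 2424000 C.
n(e⁻) = Q/F = 2424000 / 96500 = 25.12 mol.
2 electrons are transferred per H₂ molecule, so n(H₂) = 25.12 / 2 = 12.56 mol.
V = n × V_m = 12.56 × 22.4 = 281 L.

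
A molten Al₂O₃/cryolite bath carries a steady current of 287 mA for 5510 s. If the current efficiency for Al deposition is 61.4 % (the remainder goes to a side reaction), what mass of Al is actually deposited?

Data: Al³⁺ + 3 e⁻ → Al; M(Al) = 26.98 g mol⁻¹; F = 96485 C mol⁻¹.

Q = I·t = 0.2870 × 5510.0 = 1581 C.
n(e⁻) = 1581/96485 = 0.01639 mol; theoretically n(Al) = 0.01639/3 = 0.005463 mol, m_theo = 0.1474 g.
At 61.4 % efficiency, m_actual = 0.614 × 0.1474 = 0.0905 g.

0.0905 g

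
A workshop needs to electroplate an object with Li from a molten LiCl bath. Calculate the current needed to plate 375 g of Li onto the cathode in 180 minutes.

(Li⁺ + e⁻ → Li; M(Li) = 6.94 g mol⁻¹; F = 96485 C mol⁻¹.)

n(Li) = 375 / 6.94 = 54.03 mol.
n(e⁻) = 1 × 54.03 = 54.03 mol.
Q = n(e⁻)·F = 54.03 × 96485 = 5214000 C.
I = Q/t = 5214000 / 10800 s = 483 A.

483 A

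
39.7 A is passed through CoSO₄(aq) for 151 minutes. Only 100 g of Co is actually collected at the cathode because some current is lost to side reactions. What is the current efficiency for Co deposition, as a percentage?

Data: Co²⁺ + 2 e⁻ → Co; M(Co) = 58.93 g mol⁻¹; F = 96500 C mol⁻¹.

Q = I·t = 39.70 × 9060.0 = 359700 C; n(e⁻) = 359700/96500 = 3.727 mol.
Theoretical n(Co) = n(e⁻)/2 = 1.864 mol, i.e. m_theo = 1.864 × 58.93 = 109.8 g.
Efficiency = m_actual / m_theo = 100 / 109.8 = 91.1 %.

91.1 %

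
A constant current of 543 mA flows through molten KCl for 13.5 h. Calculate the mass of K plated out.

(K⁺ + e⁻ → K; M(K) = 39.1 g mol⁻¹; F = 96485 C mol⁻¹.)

Q = I·t = 0.5430 A × 48600 s = 26390 C.
n(e⁻) = Q/F = 26390 / 96485 = 0.2735 mol.
K⁺ + e⁻ → K, so n(K) = n(e⁻)/1 = 0.2735 mol.
m = n·M = 0.2735 × 39.1 = 10.7 g.

10.7 g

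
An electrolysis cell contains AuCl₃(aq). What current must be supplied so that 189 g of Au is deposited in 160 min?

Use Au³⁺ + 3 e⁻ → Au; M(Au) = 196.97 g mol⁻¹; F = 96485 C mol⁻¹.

n(Au) = 189 / 196.97 = 0.9595 mol.
n(e⁻) = 3 × 0.9595 = 2.879 mol.
Q = n(e⁻)·F = 2.879 × 96485 = 277700 C.
I = Q/t = 277700 / 9600.0 s = 28.9 A.

28.9 A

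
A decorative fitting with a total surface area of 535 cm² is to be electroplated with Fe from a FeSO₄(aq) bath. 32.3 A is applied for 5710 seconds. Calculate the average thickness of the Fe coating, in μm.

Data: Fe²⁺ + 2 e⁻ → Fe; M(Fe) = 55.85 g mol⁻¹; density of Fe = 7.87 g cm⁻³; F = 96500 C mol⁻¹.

127 μm

Q = I·t = 32.30 × 5710.0 = 184400 C; n(e⁻) = 1.911 mol.
n(Fe) = n(e⁻)/2 = 0.9556 mol, so m = 0.9556 × 55.85 = 53.37 g.
Volume = m/ρ = 53.37 / 7.87 = 6.782 cm³.
Thickness = V/A = 6.782 / 535 = 0.0127 cm = 127 μm.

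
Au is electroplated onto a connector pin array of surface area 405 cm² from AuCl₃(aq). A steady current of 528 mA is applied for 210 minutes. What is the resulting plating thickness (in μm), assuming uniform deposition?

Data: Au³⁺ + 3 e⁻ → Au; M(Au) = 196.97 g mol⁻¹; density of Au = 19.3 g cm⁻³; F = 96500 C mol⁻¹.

5.79 μm

Q = I·t = 0.5280 × 12600 = 6653 C; n(e⁻) = 0.06894 mol.
n(Au) = n(e⁻)/3 = 0.02298 mol, so m = 0.02298 × 196.97 = 4.526 g.
Volume = m/ρ = 4.526 / 19.3 = 0.2345 cm³.
Thickness = V/A = 0.2345 / 405 = 5.79 × 10⁻⁴ cm = 5.79 μm.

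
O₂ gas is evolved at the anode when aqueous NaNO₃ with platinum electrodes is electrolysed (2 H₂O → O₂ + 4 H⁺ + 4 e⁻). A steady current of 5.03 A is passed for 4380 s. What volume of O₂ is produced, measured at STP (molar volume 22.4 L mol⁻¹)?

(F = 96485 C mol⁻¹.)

1.28 L

Q = I·t = 5.030 A × 4380.0 s = 22030 C.
n(e⁻) = Q/F = 22030 / 96485 = 0.2283 mol.
4 electrons are transferred per O₂ molecule, so n(O₂) = 0.2283 / 4 = 0.05709 mol.
V = n × V_m = 0.05709 × 22.4 = 1.28 L.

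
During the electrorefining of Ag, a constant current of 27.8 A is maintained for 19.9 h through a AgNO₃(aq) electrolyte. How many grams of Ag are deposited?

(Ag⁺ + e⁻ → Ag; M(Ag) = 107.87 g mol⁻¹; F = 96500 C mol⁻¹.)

Q = I·t = 27.80 A × 71640 s = 1992000 C.
n(e⁻) = Q/F = 1992000 / 96500 = 20.64 mol.
Ag⁺ + e⁻ → Ag, so n(Ag) = n(e⁻)/1 = 20.64 mol.
m = n·M = 20.64 × 107.87 = 2230 g.

2230 g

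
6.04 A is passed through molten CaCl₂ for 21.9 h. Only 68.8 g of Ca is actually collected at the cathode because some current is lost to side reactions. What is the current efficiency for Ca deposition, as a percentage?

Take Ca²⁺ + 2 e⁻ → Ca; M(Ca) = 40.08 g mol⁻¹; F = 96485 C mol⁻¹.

Q = I·t = 6.040 × 78840 = 476200 C; n(e⁻) = 476200/96485 = 4.935 mol.
Theoretical n(Ca) = n(e⁻)/2 = 2.468 mol, i.e. m_theo = 2.468 × 40.08 = 98.91 g.
Efficiency = m_actual / m_theo = 68.8 / 98.91 = 69.6 %.

69.6 %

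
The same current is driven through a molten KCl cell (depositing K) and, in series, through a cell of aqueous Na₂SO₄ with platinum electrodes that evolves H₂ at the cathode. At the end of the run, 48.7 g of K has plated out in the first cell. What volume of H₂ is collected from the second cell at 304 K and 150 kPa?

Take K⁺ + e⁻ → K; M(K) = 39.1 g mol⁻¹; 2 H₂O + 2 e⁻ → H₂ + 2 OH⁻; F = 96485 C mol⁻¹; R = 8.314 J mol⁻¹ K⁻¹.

10.5 L

n(K) = 48.7 / 39.1 = 1.246 mol, so n(e⁻) = 1 × 1.246 = 1.246 mol.
The cells are in series, so the same 1.246 mol of electrons passes through the second cell.
2 H₂O + 2 e⁻ → H₂ + 2 OH⁻ — 2 mol e⁻ per mol H₂, so n(H₂) = 1.246/2 = 0.6228 mol.
V = nRT/P = (0.6228 × 8.314 × 304) / (150 × 10³) = 0.0105 m³ = 10.5 L.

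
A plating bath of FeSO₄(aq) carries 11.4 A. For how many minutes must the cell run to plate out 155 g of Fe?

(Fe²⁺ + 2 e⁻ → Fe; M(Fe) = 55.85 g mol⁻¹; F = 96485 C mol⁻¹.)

783 min

n(Fe) = m/M = 155 / 55.85 = 2.775 mol.
Each Fe atom requires 2 electrons, so n(e⁻) = 2 × 2.775 = 5.551 mol.
Q = n(e⁻)·F = 5.551 × 96485 = 535500 C.
t = Q/I = 535500 / 11.40 A = 46980 s = 783 min.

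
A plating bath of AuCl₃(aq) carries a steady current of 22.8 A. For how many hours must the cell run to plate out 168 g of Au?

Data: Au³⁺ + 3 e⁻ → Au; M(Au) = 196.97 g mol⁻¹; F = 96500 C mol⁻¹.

3.01 h

n(Au) = m/M = 168 / 196.97 = 0.8529 mol.
Each Au atom requires 3 electrons, so n(e⁻) = 3 × 0.8529 = 2.559 mol.
Q = n(e⁻)·F = 2.559 × 96500 = 246900 C.
t = Q/I = 246900 / 22.80 A = 10830 s = 3.01 h.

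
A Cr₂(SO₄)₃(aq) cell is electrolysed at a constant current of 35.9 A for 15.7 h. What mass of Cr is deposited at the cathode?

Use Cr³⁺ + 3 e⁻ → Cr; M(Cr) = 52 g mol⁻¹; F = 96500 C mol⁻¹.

364 g

Q = I·t = 35.90 A × 56520 s = 2029000 C.
n(e⁻) = Q/F = 2029000 / 96500 = 21.03 mol.
Cr³⁺ + 3 e⁻ → Cr, so n(Cr) = n(e⁻)/3 = 7.009 mol.
m = n·M = 7.009 × 52 = 364 g.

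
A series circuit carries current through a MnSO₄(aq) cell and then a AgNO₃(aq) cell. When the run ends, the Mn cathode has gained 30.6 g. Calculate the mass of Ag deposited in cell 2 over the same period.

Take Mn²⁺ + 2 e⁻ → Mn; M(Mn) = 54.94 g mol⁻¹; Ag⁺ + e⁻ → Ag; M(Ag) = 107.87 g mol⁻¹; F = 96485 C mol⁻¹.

n(Mn) = 30.6 / 54.94 = 0.5570 mol.
Since Mn²⁺ + 2 e⁻ → Mn, n(e⁻) passed = 2 × 0.5570 = 1.114 mol.
Cells in series carry the same charge, so the same 1.114 mol of electrons passes through cell 2.
Ag⁺ + e⁻ → Ag, so n(Ag) = 1.114 / 1 = 1.114 mol.
m(Ag) = 1.114 × 107.87 = 120 g.

120 g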